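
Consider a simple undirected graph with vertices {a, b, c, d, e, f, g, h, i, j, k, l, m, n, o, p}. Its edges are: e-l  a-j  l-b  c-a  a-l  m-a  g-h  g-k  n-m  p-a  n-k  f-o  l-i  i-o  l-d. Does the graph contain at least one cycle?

No

|V| = 16, |E| = 15, number of components = 1.
Since 15 = 16 - 1, the graph is a forest and contains no cycle.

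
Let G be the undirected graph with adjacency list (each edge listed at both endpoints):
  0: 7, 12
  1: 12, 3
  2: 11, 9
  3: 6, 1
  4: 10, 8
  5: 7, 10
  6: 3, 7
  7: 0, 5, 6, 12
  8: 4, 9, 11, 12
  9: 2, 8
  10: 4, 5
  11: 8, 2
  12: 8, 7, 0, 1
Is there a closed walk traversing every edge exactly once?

Degrees: 0:2, 1:2, 2:2, 3:2, 4:2, 5:2, 6:2, 7:4, 8:4, 9:2, 10:2, 11:2, 12:4
Every vertex has even degree and the edges form a single connected piece, so an Eulerian circuit exists.

Yes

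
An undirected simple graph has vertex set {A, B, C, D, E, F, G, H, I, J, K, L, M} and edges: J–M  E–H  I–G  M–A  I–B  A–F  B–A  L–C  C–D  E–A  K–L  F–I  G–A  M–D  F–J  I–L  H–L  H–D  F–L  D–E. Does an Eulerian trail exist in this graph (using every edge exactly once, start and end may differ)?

Degrees: A:5, B:2, C:2, D:4, E:3, F:4, G:2, H:3, I:4, J:2, K:1, L:5, M:3
Odd-degree vertices: A, E, H, K, L, M (6 total).
An Eulerian trail requires 0 or 2 odd-degree vertices; here there are 6.

No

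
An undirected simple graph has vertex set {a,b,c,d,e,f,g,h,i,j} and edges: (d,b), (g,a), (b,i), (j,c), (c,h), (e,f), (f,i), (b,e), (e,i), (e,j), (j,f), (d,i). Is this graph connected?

Component: {a, g}
Component: {b, c, d, e, f, h, i, j}
There are 2 separate components, so the graph is not connected.

No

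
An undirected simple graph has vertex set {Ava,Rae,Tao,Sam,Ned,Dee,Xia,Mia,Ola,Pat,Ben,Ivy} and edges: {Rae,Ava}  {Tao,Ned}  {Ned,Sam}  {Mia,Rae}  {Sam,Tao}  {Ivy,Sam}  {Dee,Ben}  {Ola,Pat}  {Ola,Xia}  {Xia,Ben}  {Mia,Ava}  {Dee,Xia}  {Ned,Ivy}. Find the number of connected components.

3

Component: {Ava, Rae, Mia}
Component: {Tao, Sam, Ned, Ivy}
Component: {Dee, Xia, Ola, Pat, Ben}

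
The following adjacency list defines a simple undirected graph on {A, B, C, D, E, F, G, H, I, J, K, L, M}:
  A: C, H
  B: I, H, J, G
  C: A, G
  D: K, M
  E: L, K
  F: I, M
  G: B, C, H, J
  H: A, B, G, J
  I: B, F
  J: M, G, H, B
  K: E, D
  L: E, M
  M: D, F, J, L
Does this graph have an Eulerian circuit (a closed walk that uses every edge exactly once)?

Yes

Degrees: A:2, B:4, C:2, D:2, E:2, F:2, G:4, H:4, I:2, J:4, K:2, L:2, M:4
Every vertex has even degree and the edges form a single connected piece, so an Eulerian circuit exists.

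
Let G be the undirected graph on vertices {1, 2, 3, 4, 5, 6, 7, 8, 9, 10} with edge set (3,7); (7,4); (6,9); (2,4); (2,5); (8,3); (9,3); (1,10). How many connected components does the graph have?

2

Component: {1, 10}
Component: {2, 3, 4, 5, 6, 7, 8, 9}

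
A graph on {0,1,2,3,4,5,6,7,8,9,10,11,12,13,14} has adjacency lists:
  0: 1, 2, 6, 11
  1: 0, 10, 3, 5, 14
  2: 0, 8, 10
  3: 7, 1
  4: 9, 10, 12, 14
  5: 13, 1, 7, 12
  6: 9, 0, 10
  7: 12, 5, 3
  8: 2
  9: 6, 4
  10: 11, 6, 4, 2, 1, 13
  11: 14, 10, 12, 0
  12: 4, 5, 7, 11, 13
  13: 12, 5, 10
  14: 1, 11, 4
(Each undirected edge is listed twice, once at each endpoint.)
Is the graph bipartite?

No

The cycle 12-5-13-12 has length 3, which is odd, so the graph is not bipartite.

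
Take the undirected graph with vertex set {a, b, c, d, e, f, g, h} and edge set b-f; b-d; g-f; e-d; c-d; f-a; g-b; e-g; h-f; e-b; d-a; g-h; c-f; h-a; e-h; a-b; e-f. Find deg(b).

Neighbors of b: a, d, e, f, g.

5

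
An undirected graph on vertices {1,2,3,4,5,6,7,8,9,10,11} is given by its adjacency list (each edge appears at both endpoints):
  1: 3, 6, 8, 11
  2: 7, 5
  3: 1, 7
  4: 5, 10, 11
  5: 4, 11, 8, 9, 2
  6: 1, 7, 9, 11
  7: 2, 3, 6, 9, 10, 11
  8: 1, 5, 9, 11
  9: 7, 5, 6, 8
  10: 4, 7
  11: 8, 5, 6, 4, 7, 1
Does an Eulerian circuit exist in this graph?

No

Degrees: 1:4, 2:2, 3:2, 4:3, 5:5, 6:4, 7:6, 8:4, 9:4, 10:2, 11:6
Vertices with odd degree: 4, 5. An Eulerian circuit requires all degrees even.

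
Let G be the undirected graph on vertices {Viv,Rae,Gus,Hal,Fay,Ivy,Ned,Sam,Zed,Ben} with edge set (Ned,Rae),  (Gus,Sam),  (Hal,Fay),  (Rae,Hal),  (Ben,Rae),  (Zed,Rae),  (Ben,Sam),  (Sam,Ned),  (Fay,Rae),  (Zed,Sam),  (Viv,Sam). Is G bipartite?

No

Hal-Fay-Rae-Hal is an odd cycle (length 3), and a bipartite graph can contain only even cycles.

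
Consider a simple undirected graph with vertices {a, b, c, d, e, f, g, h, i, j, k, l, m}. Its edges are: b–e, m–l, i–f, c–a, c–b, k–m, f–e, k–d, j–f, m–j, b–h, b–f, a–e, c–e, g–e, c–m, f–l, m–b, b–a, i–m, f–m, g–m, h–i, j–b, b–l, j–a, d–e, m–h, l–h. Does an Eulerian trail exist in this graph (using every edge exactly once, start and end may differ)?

Yes

Degrees: a:4, b:8, c:4, d:2, e:6, f:6, g:2, h:4, i:3, j:4, k:2, l:4, m:9
Odd-degree vertices: i, m (2 total).
With 2 odd-degree vertices and all edges in one connected piece, an Eulerian trail exists (from i to m).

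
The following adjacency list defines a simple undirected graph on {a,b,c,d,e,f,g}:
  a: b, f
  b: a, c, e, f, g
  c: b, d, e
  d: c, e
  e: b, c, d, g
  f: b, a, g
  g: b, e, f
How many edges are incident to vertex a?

Neighbors of a: b, f.

2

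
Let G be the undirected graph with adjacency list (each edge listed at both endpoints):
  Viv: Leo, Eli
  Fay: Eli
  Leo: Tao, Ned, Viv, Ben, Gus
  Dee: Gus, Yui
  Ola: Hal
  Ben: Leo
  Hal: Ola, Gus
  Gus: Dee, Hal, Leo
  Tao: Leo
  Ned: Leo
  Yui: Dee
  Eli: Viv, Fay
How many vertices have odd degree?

Degrees: Viv:2, Fay:1, Leo:5, Dee:2, Ola:1, Ben:1, Hal:2, Gus:3, Tao:1, Ned:1, Yui:1, Eli:2
Odd-degree vertices: Fay, Leo, Ola, Ben, Gus, Tao, Ned, Yui.

8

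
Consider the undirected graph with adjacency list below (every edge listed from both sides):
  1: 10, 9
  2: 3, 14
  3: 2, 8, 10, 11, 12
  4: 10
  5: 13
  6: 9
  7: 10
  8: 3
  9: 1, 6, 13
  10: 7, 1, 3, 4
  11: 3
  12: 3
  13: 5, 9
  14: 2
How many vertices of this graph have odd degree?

Degrees: 1:2, 2:2, 3:5, 4:1, 5:1, 6:1, 7:1, 8:1, 9:3, 10:4, 11:1, 12:1, 13:2, 14:1
Odd-degree vertices: 3, 4, 5, 6, 7, 8, 9, 11, 12, 14.

10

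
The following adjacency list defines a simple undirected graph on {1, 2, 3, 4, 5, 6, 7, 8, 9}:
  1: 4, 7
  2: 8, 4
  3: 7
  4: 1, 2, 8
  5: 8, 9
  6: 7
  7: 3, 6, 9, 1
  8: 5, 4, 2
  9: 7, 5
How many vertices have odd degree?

Degrees: 1:2, 2:2, 3:1, 4:3, 5:2, 6:1, 7:4, 8:3, 9:2
Odd-degree vertices: 3, 4, 6, 8.

4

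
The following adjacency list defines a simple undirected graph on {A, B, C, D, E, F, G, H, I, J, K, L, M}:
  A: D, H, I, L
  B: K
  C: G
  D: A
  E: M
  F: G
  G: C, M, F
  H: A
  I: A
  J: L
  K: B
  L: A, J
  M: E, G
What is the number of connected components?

Component: {B, K}
Component: {C, E, F, G, M}
Component: {A, D, H, I, J, L}

3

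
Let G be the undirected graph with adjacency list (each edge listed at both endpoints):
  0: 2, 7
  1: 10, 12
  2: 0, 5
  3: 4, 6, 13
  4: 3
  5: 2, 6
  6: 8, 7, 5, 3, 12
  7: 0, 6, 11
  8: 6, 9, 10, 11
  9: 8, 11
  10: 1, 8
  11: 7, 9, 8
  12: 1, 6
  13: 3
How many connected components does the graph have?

1

Component: {0, 1, 2, 3, 4, 5, 6, 7, 8, 9, 10, 11, 12, 13}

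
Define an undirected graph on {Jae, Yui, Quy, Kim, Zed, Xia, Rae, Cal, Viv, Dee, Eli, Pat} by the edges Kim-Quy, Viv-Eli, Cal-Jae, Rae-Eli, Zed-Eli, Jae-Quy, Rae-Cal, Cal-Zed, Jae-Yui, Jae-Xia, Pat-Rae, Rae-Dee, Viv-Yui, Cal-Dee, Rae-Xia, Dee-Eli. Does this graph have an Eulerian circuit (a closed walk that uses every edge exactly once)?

Degrees: Jae:4, Yui:2, Quy:2, Kim:1, Zed:2, Xia:2, Rae:5, Cal:4, Viv:2, Dee:3, Eli:4, Pat:1
Kim, Rae, Dee, Pat have odd degree; an Eulerian circuit needs every degree to be even, so none exists.

No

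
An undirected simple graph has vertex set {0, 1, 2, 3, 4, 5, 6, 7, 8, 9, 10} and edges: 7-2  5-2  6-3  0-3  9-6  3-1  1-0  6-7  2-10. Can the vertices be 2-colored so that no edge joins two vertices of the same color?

The cycle 1-0-3-1 has length 3, which is odd, so the graph is not bipartite.

No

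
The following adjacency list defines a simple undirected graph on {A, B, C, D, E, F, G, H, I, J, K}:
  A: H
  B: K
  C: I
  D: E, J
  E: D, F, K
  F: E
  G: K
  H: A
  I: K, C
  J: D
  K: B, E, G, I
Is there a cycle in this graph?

|V| = 11, |E| = 9, number of components = 2.
Since 9 = 11 - 2, the graph is a forest and contains no cycle.

No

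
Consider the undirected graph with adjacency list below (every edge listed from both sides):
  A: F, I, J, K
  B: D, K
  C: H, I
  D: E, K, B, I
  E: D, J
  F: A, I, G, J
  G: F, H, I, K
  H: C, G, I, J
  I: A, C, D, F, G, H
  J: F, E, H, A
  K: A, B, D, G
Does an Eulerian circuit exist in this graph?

Degrees: A:4, B:2, C:2, D:4, E:2, F:4, G:4, H:4, I:6, J:4, K:4
All degrees are even and the non-isolated vertices are connected — an Eulerian circuit exists.

Yes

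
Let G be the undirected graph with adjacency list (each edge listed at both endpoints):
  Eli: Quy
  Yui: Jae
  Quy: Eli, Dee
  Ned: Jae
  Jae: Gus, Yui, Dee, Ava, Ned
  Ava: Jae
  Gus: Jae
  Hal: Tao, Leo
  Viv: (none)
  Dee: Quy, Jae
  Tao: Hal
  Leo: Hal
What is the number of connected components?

Component: {Viv}
Component: {Hal, Tao, Leo}
Component: {Eli, Yui, Quy, Ned, Jae, Ava, Gus, Dee}

3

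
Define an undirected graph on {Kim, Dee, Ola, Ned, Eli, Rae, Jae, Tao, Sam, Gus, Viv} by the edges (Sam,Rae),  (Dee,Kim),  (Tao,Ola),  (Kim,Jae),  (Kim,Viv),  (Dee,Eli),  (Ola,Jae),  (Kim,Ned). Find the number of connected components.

3

Component: {Gus}
Component: {Rae, Sam}
Component: {Kim, Dee, Ola, Ned, Eli, Jae, Tao, Viv}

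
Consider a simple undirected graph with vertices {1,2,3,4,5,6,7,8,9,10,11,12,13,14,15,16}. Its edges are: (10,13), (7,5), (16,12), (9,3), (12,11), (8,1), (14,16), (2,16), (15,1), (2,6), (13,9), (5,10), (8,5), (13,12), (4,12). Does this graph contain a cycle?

The graph has 16 vertices, 15 edges, and 1 connected component.
A forest on 16 vertices with 1 component has exactly 15 edges, which matches — so no cycle.

No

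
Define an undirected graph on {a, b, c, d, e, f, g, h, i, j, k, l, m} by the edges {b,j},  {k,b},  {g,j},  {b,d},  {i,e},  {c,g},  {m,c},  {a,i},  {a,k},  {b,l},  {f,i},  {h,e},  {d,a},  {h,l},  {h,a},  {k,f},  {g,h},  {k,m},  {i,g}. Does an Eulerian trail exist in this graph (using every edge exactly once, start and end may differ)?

Yes

Degrees: a:4, b:4, c:2, d:2, e:2, f:2, g:4, h:4, i:4, j:2, k:4, l:2, m:2
Odd-degree vertices: none (0 total).
With 0 odd-degree vertices and all edges in one connected piece, an Eulerian trail exists.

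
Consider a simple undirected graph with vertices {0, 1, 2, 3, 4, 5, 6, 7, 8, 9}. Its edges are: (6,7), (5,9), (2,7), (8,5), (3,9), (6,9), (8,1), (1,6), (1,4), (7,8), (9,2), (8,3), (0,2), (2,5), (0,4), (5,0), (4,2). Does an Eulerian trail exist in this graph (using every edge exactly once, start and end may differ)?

No

Degrees: 0:3, 1:3, 2:5, 3:2, 4:3, 5:4, 6:3, 7:3, 8:4, 9:4
Odd-degree vertices: 0, 1, 2, 4, 6, 7 (6 total).
With 6 odd-degree vertices (more than two), no single trail can use every edge.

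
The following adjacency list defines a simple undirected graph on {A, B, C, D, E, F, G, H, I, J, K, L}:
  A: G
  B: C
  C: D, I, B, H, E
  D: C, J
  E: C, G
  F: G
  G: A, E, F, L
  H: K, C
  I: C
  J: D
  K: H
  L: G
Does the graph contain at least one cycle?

No

The graph has 12 vertices, 11 edges, and 1 connected component.
A forest on 12 vertices with 1 component has exactly 11 edges, which matches — so no cycle.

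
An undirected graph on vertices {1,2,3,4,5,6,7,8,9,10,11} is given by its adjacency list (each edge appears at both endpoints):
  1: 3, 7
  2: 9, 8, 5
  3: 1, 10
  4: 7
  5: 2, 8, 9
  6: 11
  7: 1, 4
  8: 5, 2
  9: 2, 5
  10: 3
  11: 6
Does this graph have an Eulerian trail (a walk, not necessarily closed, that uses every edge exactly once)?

No

Degrees: 1:2, 2:3, 3:2, 4:1, 5:3, 6:1, 7:2, 8:2, 9:2, 10:1, 11:1
Odd-degree vertices: 2, 4, 5, 6, 10, 11 (6 total).
With 6 odd-degree vertices (more than two), no single trail can use every edge.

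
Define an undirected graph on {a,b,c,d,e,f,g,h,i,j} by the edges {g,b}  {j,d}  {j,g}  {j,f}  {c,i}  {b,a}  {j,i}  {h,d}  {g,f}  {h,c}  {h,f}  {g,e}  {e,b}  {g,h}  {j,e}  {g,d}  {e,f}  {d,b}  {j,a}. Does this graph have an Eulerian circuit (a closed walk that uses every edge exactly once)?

Yes

Degrees: a:2, b:4, c:2, d:4, e:4, f:4, g:6, h:4, i:2, j:6
All degrees are even and the non-isolated vertices are connected — an Eulerian circuit exists.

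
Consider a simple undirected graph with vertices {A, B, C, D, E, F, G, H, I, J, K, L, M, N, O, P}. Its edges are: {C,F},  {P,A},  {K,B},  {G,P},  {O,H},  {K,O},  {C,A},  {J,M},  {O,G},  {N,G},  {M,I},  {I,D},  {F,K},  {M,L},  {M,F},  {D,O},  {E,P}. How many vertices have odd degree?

Degrees: A:2, B:1, C:2, D:2, E:1, F:3, G:3, H:1, I:2, J:1, K:3, L:1, M:4, N:1, O:4, P:3
Odd-degree vertices: B, E, F, G, H, J, K, L, N, P.

10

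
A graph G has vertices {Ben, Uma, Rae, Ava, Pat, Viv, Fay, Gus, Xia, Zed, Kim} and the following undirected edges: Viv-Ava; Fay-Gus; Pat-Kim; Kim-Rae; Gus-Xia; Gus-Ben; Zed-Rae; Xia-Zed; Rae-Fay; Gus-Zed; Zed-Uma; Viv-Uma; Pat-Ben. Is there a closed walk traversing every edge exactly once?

Degrees: Ben:2, Uma:2, Rae:3, Ava:1, Pat:2, Viv:2, Fay:2, Gus:4, Xia:2, Zed:4, Kim:2
Vertices with odd degree: Rae, Ava. An Eulerian circuit requires all degrees even.

No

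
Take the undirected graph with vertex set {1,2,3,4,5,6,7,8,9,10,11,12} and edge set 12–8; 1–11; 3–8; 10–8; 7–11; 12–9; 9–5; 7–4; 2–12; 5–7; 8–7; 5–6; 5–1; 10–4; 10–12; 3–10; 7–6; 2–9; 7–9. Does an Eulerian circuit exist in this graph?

Degrees: 1:2, 2:2, 3:2, 4:2, 5:4, 6:2, 7:6, 8:4, 9:4, 10:4, 11:2, 12:4
All degrees are even and the non-isolated vertices are connected — an Eulerian circuit exists.

Yes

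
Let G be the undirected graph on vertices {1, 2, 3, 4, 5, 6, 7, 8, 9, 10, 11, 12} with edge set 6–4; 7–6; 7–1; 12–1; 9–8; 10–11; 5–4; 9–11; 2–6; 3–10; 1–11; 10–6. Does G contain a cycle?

Yes

|V| = 12, |E| = 12, number of components = 1.
Since 12 > 12 - 1, a cycle must exist; for instance 1-11-10-6-7-1.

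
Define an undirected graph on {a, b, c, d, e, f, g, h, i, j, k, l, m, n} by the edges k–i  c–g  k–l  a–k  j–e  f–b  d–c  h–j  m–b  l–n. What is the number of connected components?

Component: {b, f, m}
Component: {c, d, g}
Component: {e, h, j}
Component: {a, i, k, l, n}

4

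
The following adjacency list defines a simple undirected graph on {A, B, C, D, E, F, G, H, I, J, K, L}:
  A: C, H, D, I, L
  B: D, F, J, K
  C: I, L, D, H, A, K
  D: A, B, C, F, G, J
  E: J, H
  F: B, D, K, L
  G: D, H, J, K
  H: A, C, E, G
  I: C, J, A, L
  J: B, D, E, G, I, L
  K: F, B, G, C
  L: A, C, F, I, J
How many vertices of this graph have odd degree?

Degrees: A:5, B:4, C:6, D:6, E:2, F:4, G:4, H:4, I:4, J:6, K:4, L:5
Odd-degree vertices: A, L.

2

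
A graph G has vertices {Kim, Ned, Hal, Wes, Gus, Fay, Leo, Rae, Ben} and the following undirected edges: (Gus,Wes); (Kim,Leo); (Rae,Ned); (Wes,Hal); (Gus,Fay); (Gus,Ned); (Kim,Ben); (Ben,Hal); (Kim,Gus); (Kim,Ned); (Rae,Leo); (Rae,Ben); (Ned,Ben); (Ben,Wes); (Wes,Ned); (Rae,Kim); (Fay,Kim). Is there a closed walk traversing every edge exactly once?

No

Degrees: Kim:6, Ned:5, Hal:2, Wes:4, Gus:4, Fay:2, Leo:2, Rae:4, Ben:5
Vertices with odd degree: Ned, Ben. An Eulerian circuit requires all degrees even.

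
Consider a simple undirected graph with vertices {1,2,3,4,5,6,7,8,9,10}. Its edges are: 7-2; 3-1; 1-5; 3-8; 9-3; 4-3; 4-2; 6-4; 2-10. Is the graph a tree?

|V| = 10, |E| = 9.
It is connected with exactly 9 edges, hence acyclic — it is a tree.

Yes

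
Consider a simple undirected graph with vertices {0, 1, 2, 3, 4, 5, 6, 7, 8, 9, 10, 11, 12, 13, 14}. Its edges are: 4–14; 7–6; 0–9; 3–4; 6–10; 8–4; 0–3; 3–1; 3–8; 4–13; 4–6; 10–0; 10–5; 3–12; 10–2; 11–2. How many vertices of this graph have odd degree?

12

Degrees: 0:3, 1:1, 2:2, 3:5, 4:5, 5:1, 6:3, 7:1, 8:2, 9:1, 10:4, 11:1, 12:1, 13:1, 14:1
Odd-degree vertices: 0, 1, 3, 4, 5, 6, 7, 9, 11, 12, 13, 14.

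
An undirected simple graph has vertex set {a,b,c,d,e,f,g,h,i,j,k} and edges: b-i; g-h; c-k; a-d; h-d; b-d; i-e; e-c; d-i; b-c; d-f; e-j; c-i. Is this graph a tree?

No

|V| = 11, |E| = 13.
A tree on 11 vertices has exactly 10 edges; this graph has 13, so it contains a cycle and is not a tree.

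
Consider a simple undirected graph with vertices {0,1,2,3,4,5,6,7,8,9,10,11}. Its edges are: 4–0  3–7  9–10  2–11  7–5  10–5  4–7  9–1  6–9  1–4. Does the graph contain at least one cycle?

Yes

|V| = 12, |E| = 10, number of components = 3.
Since 10 > 12 - 3, a cycle must exist; for instance 4-7-5-10-9-1-4.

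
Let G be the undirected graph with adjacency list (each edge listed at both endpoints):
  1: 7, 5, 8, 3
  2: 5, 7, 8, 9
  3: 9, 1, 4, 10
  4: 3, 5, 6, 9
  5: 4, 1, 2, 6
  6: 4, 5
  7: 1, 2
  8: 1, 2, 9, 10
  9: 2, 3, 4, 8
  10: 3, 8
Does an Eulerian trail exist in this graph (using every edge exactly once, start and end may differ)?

Yes

Degrees: 1:4, 2:4, 3:4, 4:4, 5:4, 6:2, 7:2, 8:4, 9:4, 10:2
Odd-degree vertices: none (0 total).
The non-isolated vertices are connected and exactly 0 have odd degree, so an Eulerian trail exists.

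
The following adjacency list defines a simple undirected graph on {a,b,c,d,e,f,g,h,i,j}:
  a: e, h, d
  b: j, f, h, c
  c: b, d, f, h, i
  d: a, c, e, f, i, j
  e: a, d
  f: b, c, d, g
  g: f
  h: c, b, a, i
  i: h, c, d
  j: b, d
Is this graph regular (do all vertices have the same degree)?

No

Degrees: a:3, b:4, c:5, d:6, e:2, f:4, g:1, h:4, i:3, j:2
Degrees are not all equal (e.g. deg(g)=1 but deg(d)=6); not regular.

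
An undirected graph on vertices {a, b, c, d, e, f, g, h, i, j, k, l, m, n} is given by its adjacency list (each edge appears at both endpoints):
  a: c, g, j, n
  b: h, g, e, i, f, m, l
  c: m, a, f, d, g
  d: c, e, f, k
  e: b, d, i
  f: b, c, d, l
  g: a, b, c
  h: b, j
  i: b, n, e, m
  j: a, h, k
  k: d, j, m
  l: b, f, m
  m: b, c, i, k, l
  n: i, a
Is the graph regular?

No

Degrees: a:4, b:7, c:5, d:4, e:3, f:4, g:3, h:2, i:4, j:3, k:3, l:3, m:5, n:2
Vertex h has degree 2 while b has degree 7, so the graph is not regular.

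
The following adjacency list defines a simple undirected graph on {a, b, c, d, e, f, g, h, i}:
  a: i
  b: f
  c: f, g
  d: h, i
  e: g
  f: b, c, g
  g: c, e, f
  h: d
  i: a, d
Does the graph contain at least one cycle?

Yes

|V| = 9, |E| = 8, number of components = 2.
One cycle is f-c-g-f.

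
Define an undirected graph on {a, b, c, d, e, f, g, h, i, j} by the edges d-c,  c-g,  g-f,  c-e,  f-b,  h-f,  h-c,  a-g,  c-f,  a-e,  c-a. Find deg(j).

0

j has no neighbors.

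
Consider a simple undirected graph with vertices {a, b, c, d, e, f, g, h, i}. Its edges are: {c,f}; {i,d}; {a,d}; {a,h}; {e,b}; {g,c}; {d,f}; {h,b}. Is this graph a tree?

The graph has 9 vertices and 8 edges.
It is connected with exactly 8 edges, hence acyclic — it is a tree.

Yes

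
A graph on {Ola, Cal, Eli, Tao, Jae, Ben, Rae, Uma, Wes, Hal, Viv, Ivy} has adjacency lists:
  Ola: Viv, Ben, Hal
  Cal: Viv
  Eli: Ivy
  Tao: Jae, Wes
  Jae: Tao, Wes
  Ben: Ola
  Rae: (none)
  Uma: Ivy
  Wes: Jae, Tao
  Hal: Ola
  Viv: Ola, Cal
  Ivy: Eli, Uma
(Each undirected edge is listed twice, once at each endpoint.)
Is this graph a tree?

|V| = 12, |E| = 9.
It splits into 4 components, so it cannot be a tree.

No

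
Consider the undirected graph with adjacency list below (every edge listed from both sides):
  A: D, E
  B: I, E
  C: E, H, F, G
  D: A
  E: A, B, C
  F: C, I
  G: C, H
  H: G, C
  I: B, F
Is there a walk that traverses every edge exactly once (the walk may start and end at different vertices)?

Yes

Degrees: A:2, B:2, C:4, D:1, E:3, F:2, G:2, H:2, I:2
Odd-degree vertices: D, E (2 total).
With 2 odd-degree vertices and all edges in one connected piece, an Eulerian trail exists (from D to E).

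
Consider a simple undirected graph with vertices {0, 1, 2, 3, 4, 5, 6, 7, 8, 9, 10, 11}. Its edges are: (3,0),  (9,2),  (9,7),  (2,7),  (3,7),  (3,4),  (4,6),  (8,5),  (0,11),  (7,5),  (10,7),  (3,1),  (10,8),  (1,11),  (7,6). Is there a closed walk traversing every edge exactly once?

Yes

Degrees: 0:2, 1:2, 2:2, 3:4, 4:2, 5:2, 6:2, 7:6, 8:2, 9:2, 10:2, 11:2
All degrees are even and the non-isolated vertices are connected — an Eulerian circuit exists.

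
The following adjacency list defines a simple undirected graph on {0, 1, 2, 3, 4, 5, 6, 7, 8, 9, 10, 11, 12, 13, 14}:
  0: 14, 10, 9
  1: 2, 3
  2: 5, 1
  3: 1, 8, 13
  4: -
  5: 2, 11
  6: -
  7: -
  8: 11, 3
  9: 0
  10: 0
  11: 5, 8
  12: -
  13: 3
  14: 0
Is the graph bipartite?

Yes

Partition the vertices as {2, 3, 4, 6, 7, 9, 10, 11, 12, 14} vs {0, 1, 5, 8, 13}. Each listed edge has one endpoint in each part, so the graph is bipartite.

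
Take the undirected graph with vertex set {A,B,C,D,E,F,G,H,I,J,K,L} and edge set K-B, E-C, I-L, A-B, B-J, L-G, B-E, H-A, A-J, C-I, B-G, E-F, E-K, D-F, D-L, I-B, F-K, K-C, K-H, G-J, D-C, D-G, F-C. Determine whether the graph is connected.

A breadth-first search from A visits A, B, H, J, E, I, G, K, F, C, L, D — all 12 vertices — so the graph is connected.

Yes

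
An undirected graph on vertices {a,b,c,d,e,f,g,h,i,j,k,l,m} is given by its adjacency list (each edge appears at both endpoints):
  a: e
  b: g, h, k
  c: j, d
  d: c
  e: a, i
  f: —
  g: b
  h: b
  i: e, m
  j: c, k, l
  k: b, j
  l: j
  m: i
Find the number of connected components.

3

Component: {f}
Component: {a, e, i, m}
Component: {b, c, d, g, h, j, k, l}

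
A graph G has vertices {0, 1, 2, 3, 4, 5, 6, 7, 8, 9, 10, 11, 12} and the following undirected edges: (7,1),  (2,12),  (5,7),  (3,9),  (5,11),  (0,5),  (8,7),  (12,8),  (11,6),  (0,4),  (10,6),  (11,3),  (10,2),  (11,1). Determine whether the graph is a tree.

|V| = 13, |E| = 14.
A tree on 13 vertices has exactly 12 edges; this graph has 14, so it contains a cycle and is not a tree.

No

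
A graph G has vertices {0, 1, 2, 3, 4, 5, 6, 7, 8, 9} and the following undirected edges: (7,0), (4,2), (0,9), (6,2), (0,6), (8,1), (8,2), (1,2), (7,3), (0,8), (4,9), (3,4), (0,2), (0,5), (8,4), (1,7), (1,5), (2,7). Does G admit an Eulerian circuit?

Degrees: 0:6, 1:4, 2:6, 3:2, 4:4, 5:2, 6:2, 7:4, 8:4, 9:2
All degrees are even and the non-isolated vertices are connected — an Eulerian circuit exists.

Yes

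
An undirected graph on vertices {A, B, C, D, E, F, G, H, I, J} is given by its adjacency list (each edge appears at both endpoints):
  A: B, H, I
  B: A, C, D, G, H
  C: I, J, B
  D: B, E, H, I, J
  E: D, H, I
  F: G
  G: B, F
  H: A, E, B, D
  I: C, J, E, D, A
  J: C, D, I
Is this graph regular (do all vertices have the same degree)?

Degrees: A:3, B:5, C:3, D:5, E:3, F:1, G:2, H:4, I:5, J:3
Degrees are not all equal (e.g. deg(F)=1 but deg(B)=5); not regular.

No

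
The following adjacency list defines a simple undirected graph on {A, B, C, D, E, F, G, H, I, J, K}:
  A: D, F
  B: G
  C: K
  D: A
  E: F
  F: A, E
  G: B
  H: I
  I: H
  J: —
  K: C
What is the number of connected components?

5

Component: {J}
Component: {B, G}
Component: {C, K}
Component: {H, I}
Component: {A, D, E, F}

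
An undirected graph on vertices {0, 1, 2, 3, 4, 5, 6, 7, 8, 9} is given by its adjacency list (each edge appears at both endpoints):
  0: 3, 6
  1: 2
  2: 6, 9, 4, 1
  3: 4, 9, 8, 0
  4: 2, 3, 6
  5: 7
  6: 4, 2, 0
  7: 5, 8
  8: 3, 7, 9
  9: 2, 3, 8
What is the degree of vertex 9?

3

Neighbors of 9: 2, 3, 8.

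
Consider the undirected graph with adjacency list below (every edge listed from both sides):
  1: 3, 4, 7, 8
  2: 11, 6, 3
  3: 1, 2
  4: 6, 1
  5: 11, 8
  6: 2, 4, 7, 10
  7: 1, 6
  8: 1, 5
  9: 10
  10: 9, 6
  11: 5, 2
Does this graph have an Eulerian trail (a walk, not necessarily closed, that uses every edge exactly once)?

Degrees: 1:4, 2:3, 3:2, 4:2, 5:2, 6:4, 7:2, 8:2, 9:1, 10:2, 11:2
Odd-degree vertices: 2, 9 (2 total).
The non-isolated vertices are connected and exactly 2 have odd degree, so an Eulerian trail exists (from 2 to 9).

Yes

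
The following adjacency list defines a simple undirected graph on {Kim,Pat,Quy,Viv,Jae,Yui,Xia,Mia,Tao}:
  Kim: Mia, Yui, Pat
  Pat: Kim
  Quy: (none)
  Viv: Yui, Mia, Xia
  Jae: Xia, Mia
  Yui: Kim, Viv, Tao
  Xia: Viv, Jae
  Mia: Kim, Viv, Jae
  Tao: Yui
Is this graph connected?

No

Component: {Quy}
Component: {Kim, Pat, Viv, Jae, Yui, Xia, Mia, Tao}
There are 2 separate components, so the graph is not connected.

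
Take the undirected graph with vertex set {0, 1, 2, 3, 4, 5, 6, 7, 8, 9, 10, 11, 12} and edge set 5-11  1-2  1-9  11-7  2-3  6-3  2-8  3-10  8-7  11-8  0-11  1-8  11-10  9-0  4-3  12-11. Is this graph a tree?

The graph has 13 vertices and 16 edges.
A tree on 13 vertices has exactly 12 edges; this graph has 16, so it contains a cycle and is not a tree.

No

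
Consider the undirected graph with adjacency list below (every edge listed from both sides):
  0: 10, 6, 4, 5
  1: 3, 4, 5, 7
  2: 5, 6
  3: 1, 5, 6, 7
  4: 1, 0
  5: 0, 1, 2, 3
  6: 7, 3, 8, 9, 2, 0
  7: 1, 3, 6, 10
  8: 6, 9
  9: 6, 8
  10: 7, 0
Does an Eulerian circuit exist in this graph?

Degrees: 0:4, 1:4, 2:2, 3:4, 4:2, 5:4, 6:6, 7:4, 8:2, 9:2, 10:2
All degrees are even and the non-isolated vertices are connected — an Eulerian circuit exists.

Yes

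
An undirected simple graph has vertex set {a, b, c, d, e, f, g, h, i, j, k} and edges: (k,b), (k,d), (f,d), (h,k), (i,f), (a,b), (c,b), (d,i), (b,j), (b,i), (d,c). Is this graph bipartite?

i-f-d-i is an odd cycle (length 3), and a bipartite graph can contain only even cycles.

No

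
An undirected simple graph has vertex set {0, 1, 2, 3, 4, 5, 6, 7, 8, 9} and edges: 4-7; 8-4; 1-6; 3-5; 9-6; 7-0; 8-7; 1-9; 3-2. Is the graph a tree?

The graph has 10 vertices and 9 edges.
It is not connected, so it is not a tree.

No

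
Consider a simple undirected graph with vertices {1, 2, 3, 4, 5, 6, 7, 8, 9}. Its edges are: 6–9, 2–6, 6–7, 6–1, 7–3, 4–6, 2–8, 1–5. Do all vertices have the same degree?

Degrees: 1:2, 2:2, 3:1, 4:1, 5:1, 6:5, 7:2, 8:1, 9:1
Vertex 3 has degree 1 while 6 has degree 5, so the graph is not regular.

No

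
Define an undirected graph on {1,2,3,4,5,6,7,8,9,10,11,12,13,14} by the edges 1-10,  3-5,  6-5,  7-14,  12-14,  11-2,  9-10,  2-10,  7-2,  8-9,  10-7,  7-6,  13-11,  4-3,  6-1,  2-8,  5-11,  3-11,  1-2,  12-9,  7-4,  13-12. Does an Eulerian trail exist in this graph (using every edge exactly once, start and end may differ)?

No

Degrees: 1:3, 2:5, 3:3, 4:2, 5:3, 6:3, 7:5, 8:2, 9:3, 10:4, 11:4, 12:3, 13:2, 14:2
Odd-degree vertices: 1, 2, 3, 5, 6, 7, 9, 12 (8 total).
With 8 odd-degree vertices (more than two), no single trail can use every edge.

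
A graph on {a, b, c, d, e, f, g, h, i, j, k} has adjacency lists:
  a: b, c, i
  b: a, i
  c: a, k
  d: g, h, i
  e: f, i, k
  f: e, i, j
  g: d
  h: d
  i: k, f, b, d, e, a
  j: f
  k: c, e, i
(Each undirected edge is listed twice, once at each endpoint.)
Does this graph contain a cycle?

The graph has 11 vertices, 14 edges, and 1 connected component.
Since 14 > 11 - 1, a cycle must exist; for instance a-i-e-k-c-a.

Yes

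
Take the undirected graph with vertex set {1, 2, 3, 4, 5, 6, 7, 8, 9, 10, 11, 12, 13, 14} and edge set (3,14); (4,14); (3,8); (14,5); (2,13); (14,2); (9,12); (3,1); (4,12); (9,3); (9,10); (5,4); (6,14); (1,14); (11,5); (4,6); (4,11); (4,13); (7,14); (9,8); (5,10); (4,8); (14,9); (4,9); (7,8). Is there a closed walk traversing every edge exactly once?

Degrees: 1:2, 2:2, 3:4, 4:8, 5:4, 6:2, 7:2, 8:4, 9:6, 10:2, 11:2, 12:2, 13:2, 14:8
Every vertex has even degree and the edges form a single connected piece, so an Eulerian circuit exists.

Yes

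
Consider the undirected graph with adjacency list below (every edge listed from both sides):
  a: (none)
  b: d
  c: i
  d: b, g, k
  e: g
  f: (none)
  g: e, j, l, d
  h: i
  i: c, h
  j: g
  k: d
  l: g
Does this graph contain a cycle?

|V| = 12, |E| = 8, number of components = 4.
Since 8 = 12 - 4, the graph is a forest and contains no cycle.

No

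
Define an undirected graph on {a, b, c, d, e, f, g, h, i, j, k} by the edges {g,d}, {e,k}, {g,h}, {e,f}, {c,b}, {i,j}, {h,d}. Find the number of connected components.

Component: {a}
Component: {b, c}
Component: {i, j}
Component: {d, g, h}
Component: {e, f, k}

5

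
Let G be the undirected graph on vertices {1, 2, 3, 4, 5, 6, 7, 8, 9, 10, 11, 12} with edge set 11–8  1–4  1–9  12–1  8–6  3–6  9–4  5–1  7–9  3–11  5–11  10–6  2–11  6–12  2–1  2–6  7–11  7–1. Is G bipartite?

The cycle 1-9-7-1 has length 3, which is odd, so the graph is not bipartite.

No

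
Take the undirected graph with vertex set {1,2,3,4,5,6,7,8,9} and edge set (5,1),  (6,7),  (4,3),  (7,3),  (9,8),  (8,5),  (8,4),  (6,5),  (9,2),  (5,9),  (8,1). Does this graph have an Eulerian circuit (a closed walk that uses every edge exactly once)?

No

Degrees: 1:2, 2:1, 3:2, 4:2, 5:4, 6:2, 7:2, 8:4, 9:3
Vertices with odd degree: 2, 9. An Eulerian circuit requires all degrees even.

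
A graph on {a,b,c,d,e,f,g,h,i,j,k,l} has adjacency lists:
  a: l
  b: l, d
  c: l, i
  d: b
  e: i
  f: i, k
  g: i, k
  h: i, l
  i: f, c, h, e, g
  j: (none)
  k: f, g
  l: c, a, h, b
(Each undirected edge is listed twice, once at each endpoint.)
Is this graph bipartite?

Yes

A valid 2-coloring puts {d, i, j, k, l} on one side and {a, b, c, e, f, g, h} on the other; every edge crosses between the two sides.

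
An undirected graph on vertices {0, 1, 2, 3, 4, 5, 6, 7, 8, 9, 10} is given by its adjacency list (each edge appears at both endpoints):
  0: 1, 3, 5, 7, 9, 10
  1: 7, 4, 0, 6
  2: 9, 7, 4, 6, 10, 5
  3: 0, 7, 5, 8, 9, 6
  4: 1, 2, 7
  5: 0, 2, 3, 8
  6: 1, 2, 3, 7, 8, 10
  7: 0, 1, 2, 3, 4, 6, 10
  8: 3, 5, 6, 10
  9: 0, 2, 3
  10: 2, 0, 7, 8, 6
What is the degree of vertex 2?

Neighbors of 2: 4, 5, 6, 7, 9, 10.

6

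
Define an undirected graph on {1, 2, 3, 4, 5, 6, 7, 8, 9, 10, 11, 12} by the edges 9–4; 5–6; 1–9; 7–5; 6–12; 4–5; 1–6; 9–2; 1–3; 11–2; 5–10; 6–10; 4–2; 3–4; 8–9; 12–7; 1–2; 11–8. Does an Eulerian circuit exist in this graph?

Yes

Degrees: 1:4, 2:4, 3:2, 4:4, 5:4, 6:4, 7:2, 8:2, 9:4, 10:2, 11:2, 12:2
All degrees are even and the non-isolated vertices are connected — an Eulerian circuit exists.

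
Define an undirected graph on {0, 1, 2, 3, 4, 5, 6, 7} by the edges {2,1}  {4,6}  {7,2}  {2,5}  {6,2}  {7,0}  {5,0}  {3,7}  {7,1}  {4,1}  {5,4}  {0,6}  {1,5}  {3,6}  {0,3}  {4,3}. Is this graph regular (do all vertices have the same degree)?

Degrees: 0:4, 1:4, 2:4, 3:4, 4:4, 5:4, 6:4, 7:4
Every vertex has degree 4, so the graph is 4-regular.

Yes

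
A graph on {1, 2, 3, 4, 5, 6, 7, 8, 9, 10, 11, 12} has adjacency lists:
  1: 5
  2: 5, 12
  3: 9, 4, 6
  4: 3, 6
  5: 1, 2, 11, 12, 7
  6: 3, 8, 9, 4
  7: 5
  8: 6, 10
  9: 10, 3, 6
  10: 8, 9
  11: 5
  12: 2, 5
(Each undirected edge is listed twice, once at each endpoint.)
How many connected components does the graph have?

2

Component: {1, 2, 5, 7, 11, 12}
Component: {3, 4, 6, 8, 9, 10}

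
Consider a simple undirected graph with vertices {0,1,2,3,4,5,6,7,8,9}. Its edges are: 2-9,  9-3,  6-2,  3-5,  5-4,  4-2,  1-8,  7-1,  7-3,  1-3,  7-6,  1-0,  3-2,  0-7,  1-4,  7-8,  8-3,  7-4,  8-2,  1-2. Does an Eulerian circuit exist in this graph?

Yes

Degrees: 0:2, 1:6, 2:6, 3:6, 4:4, 5:2, 6:2, 7:6, 8:4, 9:2
Every vertex has even degree and the edges form a single connected piece, so an Eulerian circuit exists.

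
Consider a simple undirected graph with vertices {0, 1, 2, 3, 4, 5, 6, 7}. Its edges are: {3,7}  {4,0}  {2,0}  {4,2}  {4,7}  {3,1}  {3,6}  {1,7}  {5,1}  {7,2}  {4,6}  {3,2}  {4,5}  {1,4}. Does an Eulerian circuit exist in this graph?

Degrees: 0:2, 1:4, 2:4, 3:4, 4:6, 5:2, 6:2, 7:4
Every vertex has even degree and the edges form a single connected piece, so an Eulerian circuit exists.

Yes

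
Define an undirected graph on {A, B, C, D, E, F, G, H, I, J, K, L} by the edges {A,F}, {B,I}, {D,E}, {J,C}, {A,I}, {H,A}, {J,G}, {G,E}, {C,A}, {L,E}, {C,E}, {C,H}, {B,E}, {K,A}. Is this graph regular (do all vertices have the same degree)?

No

Degrees: A:5, B:2, C:4, D:1, E:5, F:1, G:2, H:2, I:2, J:2, K:1, L:1
Vertex D has degree 1 while A has degree 5, so the graph is not regular.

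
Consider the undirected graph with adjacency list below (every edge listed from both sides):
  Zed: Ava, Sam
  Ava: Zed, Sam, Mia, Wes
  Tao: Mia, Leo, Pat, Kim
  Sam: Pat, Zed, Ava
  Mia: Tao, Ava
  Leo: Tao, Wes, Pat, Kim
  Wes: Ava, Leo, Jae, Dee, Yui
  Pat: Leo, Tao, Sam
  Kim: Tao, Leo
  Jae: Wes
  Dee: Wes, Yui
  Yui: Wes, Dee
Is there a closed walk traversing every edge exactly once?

No

Degrees: Zed:2, Ava:4, Tao:4, Sam:3, Mia:2, Leo:4, Wes:5, Pat:3, Kim:2, Jae:1, Dee:2, Yui:2
Vertices with odd degree: Sam, Wes, Pat, Jae. An Eulerian circuit requires all degrees even.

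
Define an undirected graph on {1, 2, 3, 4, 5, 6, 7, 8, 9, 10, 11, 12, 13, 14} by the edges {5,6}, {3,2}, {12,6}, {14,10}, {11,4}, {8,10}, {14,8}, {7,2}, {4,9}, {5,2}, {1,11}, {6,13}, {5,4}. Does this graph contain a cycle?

The graph has 14 vertices, 13 edges, and 2 connected components.
Since 13 > 14 - 2, a cycle must exist; for instance 8-10-14-8.

Yes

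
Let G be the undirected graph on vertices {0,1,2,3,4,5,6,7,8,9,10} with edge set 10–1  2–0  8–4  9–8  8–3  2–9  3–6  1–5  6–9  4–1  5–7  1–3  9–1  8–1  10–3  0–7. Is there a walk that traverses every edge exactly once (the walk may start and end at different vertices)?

Degrees: 0:2, 1:6, 2:2, 3:4, 4:2, 5:2, 6:2, 7:2, 8:4, 9:4, 10:2
Odd-degree vertices: none (0 total).
The non-isolated vertices are connected and exactly 0 have odd degree, so an Eulerian trail exists.

Yes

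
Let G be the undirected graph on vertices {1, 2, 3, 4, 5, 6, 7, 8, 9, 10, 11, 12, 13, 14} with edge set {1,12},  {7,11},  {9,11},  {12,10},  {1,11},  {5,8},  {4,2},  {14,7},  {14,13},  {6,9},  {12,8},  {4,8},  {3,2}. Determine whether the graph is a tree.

Yes

The graph has 14 vertices and 13 edges.
It is connected with exactly 13 edges, hence acyclic — it is a tree.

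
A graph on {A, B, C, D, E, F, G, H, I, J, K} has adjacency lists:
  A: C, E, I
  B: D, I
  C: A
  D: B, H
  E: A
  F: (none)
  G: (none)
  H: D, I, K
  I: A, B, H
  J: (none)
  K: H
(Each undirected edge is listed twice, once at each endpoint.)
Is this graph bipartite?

Color {C, D, E, F, G, I, J, K} black and {A, B, H} white. No edge joins two same-colored vertices, so the graph is bipartite.

Yes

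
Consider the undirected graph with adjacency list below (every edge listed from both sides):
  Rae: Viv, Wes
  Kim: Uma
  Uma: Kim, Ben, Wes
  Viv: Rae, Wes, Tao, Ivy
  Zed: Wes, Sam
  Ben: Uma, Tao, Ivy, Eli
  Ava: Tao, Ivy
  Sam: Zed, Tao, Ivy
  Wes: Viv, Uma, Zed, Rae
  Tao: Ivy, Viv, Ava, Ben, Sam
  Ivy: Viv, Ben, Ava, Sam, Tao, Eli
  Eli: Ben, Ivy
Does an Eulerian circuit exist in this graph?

Degrees: Rae:2, Kim:1, Uma:3, Viv:4, Zed:2, Ben:4, Ava:2, Sam:3, Wes:4, Tao:5, Ivy:6, Eli:2
Kim, Uma, Sam, Tao have odd degree; an Eulerian circuit needs every degree to be even, so none exists.

No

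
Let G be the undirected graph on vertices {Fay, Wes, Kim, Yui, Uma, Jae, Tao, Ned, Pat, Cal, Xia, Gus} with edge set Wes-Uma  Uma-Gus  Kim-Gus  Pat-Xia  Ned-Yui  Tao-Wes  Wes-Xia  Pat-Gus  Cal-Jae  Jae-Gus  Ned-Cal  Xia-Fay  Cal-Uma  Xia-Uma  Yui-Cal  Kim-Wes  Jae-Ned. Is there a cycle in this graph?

Yes

The graph has 12 vertices, 17 edges, and 1 connected component.
Since 17 > 12 - 1, a cycle must exist; for instance Uma-Cal-Yui-Ned-Jae-Gus-Uma.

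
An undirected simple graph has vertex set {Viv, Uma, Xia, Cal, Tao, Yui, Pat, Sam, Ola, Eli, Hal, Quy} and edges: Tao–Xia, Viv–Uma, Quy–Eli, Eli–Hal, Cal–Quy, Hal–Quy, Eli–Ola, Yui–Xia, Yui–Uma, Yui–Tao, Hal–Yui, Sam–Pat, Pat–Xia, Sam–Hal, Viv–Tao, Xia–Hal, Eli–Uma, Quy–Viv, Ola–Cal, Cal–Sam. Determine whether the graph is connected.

Yes

A breadth-first search from Viv visits Viv, Tao, Uma, Quy, Xia, Yui, Eli, Hal, Cal, Pat, Ola, Sam — all 12 vertices — so the graph is connected.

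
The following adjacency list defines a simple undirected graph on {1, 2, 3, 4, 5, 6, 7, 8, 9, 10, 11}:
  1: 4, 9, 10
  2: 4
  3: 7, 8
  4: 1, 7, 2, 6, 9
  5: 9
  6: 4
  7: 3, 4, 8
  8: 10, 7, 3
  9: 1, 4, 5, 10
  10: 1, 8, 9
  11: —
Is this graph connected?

No

Component: {11}
Component: {1, 2, 3, 4, 5, 6, 7, 8, 9, 10}
There are 2 separate components, so the graph is not connected.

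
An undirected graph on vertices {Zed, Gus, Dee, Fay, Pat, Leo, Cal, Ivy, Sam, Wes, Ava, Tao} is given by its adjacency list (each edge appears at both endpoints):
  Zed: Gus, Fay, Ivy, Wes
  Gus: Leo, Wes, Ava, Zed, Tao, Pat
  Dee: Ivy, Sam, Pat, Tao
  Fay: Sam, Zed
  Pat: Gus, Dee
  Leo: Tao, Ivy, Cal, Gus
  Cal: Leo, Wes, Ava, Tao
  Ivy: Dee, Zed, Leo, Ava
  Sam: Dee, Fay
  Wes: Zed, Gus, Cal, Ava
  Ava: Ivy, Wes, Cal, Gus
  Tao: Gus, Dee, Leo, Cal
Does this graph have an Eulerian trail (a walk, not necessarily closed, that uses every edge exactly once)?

Yes

Degrees: Zed:4, Gus:6, Dee:4, Fay:2, Pat:2, Leo:4, Cal:4, Ivy:4, Sam:2, Wes:4, Ava:4, Tao:4
Odd-degree vertices: none (0 total).
With 0 odd-degree vertices and all edges in one connected piece, an Eulerian trail exists.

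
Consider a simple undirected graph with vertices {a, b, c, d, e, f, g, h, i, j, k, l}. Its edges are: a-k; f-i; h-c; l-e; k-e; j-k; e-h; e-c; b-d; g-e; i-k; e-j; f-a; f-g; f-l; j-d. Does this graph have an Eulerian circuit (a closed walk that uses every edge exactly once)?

Degrees: a:2, b:1, c:2, d:2, e:6, f:4, g:2, h:2, i:2, j:3, k:4, l:2
b, j have odd degree; an Eulerian circuit needs every degree to be even, so none exists.

No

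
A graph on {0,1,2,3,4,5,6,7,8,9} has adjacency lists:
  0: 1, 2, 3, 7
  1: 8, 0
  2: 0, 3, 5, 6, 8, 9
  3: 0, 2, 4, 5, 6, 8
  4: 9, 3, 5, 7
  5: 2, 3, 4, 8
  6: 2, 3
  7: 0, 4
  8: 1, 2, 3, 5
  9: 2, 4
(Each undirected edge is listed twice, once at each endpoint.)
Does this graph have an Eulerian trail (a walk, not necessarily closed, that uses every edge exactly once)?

Degrees: 0:4, 1:2, 2:6, 3:6, 4:4, 5:4, 6:2, 7:2, 8:4, 9:2
Odd-degree vertices: none (0 total).
With 0 odd-degree vertices and all edges in one connected piece, an Eulerian trail exists.

Yes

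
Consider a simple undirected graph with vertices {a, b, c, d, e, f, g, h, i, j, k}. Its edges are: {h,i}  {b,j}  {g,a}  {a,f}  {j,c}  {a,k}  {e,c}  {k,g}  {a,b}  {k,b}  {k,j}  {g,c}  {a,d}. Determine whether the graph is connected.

No

Component: {h, i}
Component: {a, b, c, d, e, f, g, j, k}
No edge joins these 2 groups, so the graph is disconnected.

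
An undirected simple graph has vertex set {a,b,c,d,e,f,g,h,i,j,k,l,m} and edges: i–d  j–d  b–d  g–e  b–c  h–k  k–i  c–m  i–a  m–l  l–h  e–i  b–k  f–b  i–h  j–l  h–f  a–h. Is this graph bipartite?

h-a-i-h is an odd cycle (length 3), and a bipartite graph can contain only even cycles.

No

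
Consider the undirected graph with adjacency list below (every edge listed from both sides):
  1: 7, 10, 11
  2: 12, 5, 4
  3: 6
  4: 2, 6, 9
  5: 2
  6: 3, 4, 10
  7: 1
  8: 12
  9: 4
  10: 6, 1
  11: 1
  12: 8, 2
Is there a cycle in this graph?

No

|V| = 12, |E| = 11, number of components = 1.
A forest on 12 vertices with 1 component has exactly 11 edges, which matches — so no cycle.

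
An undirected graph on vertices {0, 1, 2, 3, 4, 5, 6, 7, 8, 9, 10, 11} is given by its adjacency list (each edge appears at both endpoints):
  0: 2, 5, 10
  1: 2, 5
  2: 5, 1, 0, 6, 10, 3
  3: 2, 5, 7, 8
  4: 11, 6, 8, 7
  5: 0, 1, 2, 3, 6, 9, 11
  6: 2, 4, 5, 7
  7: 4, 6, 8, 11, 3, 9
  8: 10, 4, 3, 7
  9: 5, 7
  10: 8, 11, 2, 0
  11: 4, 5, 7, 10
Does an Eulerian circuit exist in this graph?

Degrees: 0:3, 1:2, 2:6, 3:4, 4:4, 5:7, 6:4, 7:6, 8:4, 9:2, 10:4, 11:4
Vertices with odd degree: 0, 5. An Eulerian circuit requires all degrees even.

No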